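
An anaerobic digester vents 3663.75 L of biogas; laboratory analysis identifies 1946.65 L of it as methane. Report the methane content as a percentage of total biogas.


CH4% = V_CH4 / V_total * 100
= 1946.65 / 3663.75 * 100
= 53.1327%

53.1327%


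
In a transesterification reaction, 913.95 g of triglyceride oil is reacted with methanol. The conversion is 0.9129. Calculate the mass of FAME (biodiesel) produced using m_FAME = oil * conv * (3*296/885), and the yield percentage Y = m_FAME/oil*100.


m_FAME = oil * conv * (3 * 296 / 885) = oil * conv * (888/885)
= 913.95 * 0.9129 * 888 / 885
= 837.1732 g
Y = m_FAME / oil * 100 = conv * (888/885) * 100
= 0.9129 * 888 / 885 * 100
= 91.60%

837.1732 g FAME; Y = 91.60%


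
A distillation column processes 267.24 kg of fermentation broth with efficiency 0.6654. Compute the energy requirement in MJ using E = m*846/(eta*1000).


E = m * 846 / (eta * 1000)
= 267.24 * 846 / (0.6654 * 1000)
= 339.7731 MJ

339.7731 MJ


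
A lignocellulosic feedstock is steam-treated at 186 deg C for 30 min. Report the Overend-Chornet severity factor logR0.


logR0 = log10(t * exp((T - 100) / 14.75))
= log10(30 * exp((186 - 100) / 14.75))
= 4.0093

4.0093


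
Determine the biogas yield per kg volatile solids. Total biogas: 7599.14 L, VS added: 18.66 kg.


Y = V / VS
= 7599.14 / 18.66
= 407.2422 L/kg VS

407.2422 L/kg VS


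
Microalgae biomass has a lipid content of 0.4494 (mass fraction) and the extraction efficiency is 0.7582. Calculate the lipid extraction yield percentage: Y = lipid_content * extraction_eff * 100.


Y = lipid_content * extraction_eff * 100
= 0.4494 * 0.7582 * 100
= 34.0735%

34.0735%


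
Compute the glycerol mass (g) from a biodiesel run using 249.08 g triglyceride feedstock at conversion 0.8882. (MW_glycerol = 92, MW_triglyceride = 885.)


glycerol = oil * conv * (92/885)
= 249.08 * 0.8882 * 92 / 885
= 22.9982 g

22.9982 g


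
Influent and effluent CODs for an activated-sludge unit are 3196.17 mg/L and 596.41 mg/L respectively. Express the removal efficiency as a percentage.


eta = (COD_in - COD_out) / COD_in * 100
= (3196.17 - 596.41) / 3196.17 * 100
= 81.3399%

81.3399%


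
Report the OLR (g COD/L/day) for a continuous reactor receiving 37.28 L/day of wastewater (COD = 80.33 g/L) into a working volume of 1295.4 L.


OLR = Q * S / V
= 37.28 * 80.33 / 1295.4
= 2.3118 g/L/day

2.3118 g/L/day


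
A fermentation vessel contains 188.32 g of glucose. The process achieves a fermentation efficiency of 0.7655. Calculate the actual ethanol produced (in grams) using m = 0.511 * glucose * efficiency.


Actual ethanol: m = 0.511 * 188.32 * 0.7655
m = 73.6652 g

73.6652 g


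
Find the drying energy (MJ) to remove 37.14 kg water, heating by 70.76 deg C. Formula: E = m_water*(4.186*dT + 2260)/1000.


E = m_water * (4.186 * dT + 2260) / 1000
= 37.14 * (4.186 * 70.76 + 2260) / 1000
= 94.9373 MJ

94.9373 MJ


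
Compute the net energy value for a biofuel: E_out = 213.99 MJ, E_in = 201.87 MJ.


NEV = E_out - E_in
= 213.99 - 201.87
= 12.1200 MJ

12.1200 MJ


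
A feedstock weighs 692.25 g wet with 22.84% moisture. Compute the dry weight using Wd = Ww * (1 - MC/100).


Wd = Ww * (1 - MC/100)
= 692.25 * (1 - 22.84/100)
= 534.1401 g

534.1401 g


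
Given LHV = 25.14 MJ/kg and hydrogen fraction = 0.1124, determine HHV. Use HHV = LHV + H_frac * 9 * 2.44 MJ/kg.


HHV = LHV + H_frac * 9 * 2.44
= 25.14 + 0.1124 * 9 * 2.44
= 27.6083 MJ/kg

27.6083 MJ/kg


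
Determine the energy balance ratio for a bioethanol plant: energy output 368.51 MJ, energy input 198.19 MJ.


EROI = E_out / E_in
= 368.51 / 198.19
= 1.8594

1.8594


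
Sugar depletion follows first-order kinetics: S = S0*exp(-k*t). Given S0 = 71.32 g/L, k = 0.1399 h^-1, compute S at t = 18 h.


S = S0 * exp(-k * t)
S = 71.32 * exp(-0.1399 * 18)
S = 5.7487 g/L

5.7487 g/L


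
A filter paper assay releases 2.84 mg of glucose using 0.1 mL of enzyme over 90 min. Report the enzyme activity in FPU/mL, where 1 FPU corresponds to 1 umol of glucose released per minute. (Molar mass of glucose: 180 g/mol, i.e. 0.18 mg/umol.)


Activity = glucose_mg / (0.18 mg/umol * V_mL * t_min)
= 2.84 / (0.18 * 0.1 * 90)
= 1.7531 FPU/mL

1.7531 FPU/mL


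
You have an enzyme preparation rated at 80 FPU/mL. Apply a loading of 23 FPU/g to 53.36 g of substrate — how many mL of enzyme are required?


V = dosage * m_sub / activity
V = 23 * 53.36 / 80
V = 15.3410 mL

15.3410 mL


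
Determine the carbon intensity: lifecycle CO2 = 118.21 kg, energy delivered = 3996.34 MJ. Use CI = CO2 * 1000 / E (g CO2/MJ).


CI = CO2 * 1000 / E
= 118.21 * 1000 / 3996.34
= 29.5796 g CO2/MJ

29.5796 g CO2/MJ


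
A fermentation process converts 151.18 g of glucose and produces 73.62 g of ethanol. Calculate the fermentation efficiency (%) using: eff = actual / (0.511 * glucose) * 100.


Fermentation efficiency = (actual / (0.511 * glucose)) * 100
= (73.62 / (0.511 * 151.18)) * 100
= 95.2973%

95.2973%


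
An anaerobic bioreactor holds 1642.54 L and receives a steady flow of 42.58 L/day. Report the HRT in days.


HRT = V / Q
= 1642.54 / 42.58
= 38.5754 days

38.5754 days


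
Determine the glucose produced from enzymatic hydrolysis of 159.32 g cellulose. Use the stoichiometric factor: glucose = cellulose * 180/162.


glucose = cellulose * 180/162
= 159.32 * 180/162
= 177.0222 g

177.0222 g


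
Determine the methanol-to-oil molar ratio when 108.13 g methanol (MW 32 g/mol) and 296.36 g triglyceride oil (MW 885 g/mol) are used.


Molar ratio = n_MeOH / n_oil = (MeOH/32) / (oil/885) = (MeOH * 885) / (32 * oil)
= (108.13 * 885) / (32 * 296.36)
= 10.0907

10.0907


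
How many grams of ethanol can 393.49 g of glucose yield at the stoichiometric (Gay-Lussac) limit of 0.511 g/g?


Theoretical ethanol yield: m_EtOH = 0.511 * m_glucose
m_EtOH = 0.511 * 393.49 = 201.0734 g

201.0734 g


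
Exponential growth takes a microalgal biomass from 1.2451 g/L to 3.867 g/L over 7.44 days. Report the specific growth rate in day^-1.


mu = ln(X2/X1) / dt
= ln(3.867/1.2451) / 7.44
= 0.1523 per day

0.1523 per day


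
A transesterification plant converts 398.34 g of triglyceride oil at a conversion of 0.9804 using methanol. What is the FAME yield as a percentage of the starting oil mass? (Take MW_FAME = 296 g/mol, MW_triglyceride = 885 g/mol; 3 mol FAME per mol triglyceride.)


m_FAME = oil * conv * (3 * 296 / 885) = oil * conv * (888/885)
= 398.34 * 0.9804 * 888 / 885
= 391.8564 g
Y = m_FAME / oil * 100 = conv * (888/885) * 100
= 0.9804 * 888 / 885 * 100
= 98.37%

98.37%


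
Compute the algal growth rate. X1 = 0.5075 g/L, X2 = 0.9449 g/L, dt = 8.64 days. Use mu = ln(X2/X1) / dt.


mu = ln(X2/X1) / dt
= ln(0.9449/0.5075) / 8.64
= 0.0719 per day

0.0719 per day


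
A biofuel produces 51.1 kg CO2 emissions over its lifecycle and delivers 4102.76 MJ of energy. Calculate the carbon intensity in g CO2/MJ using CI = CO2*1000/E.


CI = CO2 * 1000 / E
= 51.1 * 1000 / 4102.76
= 12.4550 g CO2/MJ

12.4550 g CO2/MJ


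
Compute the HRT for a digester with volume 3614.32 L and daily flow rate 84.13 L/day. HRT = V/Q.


HRT = V / Q
= 3614.32 / 84.13
= 42.9611 days

42.9611 days


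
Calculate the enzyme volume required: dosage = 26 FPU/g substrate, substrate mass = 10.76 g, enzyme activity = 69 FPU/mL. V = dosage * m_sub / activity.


V = dosage * m_sub / activity
V = 26 * 10.76 / 69
V = 4.0545 mL

4.0545 mL


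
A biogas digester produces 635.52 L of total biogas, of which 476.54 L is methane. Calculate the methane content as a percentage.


CH4% = V_CH4 / V_total * 100
= 476.54 / 635.52 * 100
= 74.9843%

74.9843%


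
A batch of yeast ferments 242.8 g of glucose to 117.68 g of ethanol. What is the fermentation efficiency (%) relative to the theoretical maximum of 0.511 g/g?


Fermentation efficiency = (actual / (0.511 * glucose)) * 100
= (117.68 / (0.511 * 242.8)) * 100
= 94.8491%

94.8491%


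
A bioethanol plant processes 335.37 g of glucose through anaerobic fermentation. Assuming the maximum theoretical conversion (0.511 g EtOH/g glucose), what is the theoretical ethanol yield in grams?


Theoretical ethanol yield: m_EtOH = 0.511 * m_glucose
m_EtOH = 0.511 * 335.37 = 171.3741 g

171.3741 g


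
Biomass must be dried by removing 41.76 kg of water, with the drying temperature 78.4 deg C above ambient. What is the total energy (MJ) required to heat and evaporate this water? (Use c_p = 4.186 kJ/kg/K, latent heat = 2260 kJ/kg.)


E = m_water * (4.186 * dT + 2260) / 1000
= 41.76 * (4.186 * 78.4 + 2260) / 1000
= 108.0825 MJ

108.0825 MJ


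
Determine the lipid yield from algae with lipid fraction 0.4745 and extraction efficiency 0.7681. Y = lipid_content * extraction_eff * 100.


Y = lipid_content * extraction_eff * 100
= 0.4745 * 0.7681 * 100
= 36.4463%

36.4463%


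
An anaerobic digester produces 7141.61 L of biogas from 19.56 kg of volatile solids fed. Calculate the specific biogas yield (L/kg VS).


Y = V / VS
= 7141.61 / 19.56
= 365.1130 L/kg VS

365.1130 L/kg VS


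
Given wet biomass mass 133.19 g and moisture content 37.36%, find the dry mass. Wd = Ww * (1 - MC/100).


Wd = Ww * (1 - MC/100)
= 133.19 * (1 - 37.36/100)
= 83.4302 g

83.4302 g


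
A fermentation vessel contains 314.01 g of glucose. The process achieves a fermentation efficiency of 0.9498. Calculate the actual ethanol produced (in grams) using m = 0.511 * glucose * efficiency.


Actual ethanol: m = 0.511 * 314.01 * 0.9498
m = 152.4041 g

152.4041 g


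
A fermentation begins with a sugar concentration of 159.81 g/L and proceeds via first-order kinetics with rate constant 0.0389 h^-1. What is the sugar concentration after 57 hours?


S = S0 * exp(-k * t)
S = 159.81 * exp(-0.0389 * 57)
S = 17.4037 g/L

17.4037 g/L


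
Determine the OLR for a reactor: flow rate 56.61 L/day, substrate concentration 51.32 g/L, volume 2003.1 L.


OLR = Q * S / V
= 56.61 * 51.32 / 2003.1
= 1.4504 g/L/day

1.4504 g/L/day


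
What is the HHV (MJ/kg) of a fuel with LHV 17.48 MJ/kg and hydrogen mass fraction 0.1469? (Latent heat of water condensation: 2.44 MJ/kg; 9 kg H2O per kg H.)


HHV = LHV + H_frac * 9 * 2.44
= 17.48 + 0.1469 * 9 * 2.44
= 20.7059 MJ/kg

20.7059 MJ/kg


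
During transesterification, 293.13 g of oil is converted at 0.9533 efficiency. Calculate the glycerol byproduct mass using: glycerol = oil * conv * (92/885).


glycerol = oil * conv * (92/885)
= 293.13 * 0.9533 * 92 / 885
= 29.0492 g

29.0492 g


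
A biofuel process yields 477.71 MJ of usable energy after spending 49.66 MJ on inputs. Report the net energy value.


NEV = E_out - E_in
= 477.71 - 49.66
= 428.0500 MJ

428.0500 MJ


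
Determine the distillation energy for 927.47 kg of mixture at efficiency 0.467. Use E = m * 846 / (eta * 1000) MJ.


E = m * 846 / (eta * 1000)
= 927.47 * 846 / (0.467 * 1000)
= 1680.1705 MJ

1680.1705 MJ


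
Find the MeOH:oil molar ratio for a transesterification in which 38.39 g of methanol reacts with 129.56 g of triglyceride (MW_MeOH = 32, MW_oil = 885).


Molar ratio = n_MeOH / n_oil = (MeOH/32) / (oil/885) = (MeOH * 885) / (32 * oil)
= (38.39 * 885) / (32 * 129.56)
= 8.1948

8.1948


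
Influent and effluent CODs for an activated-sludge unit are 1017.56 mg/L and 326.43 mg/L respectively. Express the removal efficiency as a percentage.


eta = (COD_in - COD_out) / COD_in * 100
= (1017.56 - 326.43) / 1017.56 * 100
= 67.9203%

67.9203%


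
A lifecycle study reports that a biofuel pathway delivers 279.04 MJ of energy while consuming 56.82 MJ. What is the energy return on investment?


EROI = E_out / E_in
= 279.04 / 56.82
= 4.9109

4.9109


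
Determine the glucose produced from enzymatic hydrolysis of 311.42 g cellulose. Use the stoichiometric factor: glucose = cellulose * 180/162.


glucose = cellulose * 180/162
= 311.42 * 180/162
= 346.0222 g

346.0222 g


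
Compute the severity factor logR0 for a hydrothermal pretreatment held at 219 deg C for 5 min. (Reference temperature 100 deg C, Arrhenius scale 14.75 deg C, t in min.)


logR0 = log10(t * exp((T - 100) / 14.75))
= log10(5 * exp((219 - 100) / 14.75))
= 4.2028

4.2028


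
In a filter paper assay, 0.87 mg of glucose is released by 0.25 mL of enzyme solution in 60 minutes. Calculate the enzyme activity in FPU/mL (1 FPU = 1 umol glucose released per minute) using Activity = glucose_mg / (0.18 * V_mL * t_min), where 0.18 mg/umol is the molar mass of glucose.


Activity = glucose_mg / (0.18 mg/umol * V_mL * t_min)
= 0.87 / (0.18 * 0.25 * 60)
= 0.3222 FPU/mL

0.3222 FPU/mL


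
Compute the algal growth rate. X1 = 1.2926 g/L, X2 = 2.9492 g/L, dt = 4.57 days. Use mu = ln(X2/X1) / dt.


mu = ln(X2/X1) / dt
= ln(2.9492/1.2926) / 4.57
= 0.1805 per day

0.1805 per day


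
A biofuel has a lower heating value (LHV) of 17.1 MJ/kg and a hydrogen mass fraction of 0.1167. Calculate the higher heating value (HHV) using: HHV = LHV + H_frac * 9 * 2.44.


HHV = LHV + H_frac * 9 * 2.44
= 17.1 + 0.1167 * 9 * 2.44
= 19.6627 MJ/kg

19.6627 MJ/kg


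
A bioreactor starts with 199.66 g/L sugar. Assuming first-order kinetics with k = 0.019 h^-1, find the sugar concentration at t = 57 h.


S = S0 * exp(-k * t)
S = 199.66 * exp(-0.019 * 57)
S = 67.6005 g/L

67.6005 g/L


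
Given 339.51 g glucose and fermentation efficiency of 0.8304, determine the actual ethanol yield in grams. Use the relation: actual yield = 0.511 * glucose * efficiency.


Actual ethanol: m = 0.511 * 339.51 * 0.8304
m = 144.0658 g

144.0658 g


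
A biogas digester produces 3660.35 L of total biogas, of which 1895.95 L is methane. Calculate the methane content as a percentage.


CH4% = V_CH4 / V_total * 100
= 1895.95 / 3660.35 * 100
= 51.7970%

51.7970%


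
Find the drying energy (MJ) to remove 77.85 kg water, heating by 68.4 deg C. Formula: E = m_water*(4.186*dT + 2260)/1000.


E = m_water * (4.186 * dT + 2260) / 1000
= 77.85 * (4.186 * 68.4 + 2260) / 1000
= 198.2312 MJ

198.2312 MJ


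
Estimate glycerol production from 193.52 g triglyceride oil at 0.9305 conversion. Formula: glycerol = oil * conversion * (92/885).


glycerol = oil * conv * (92/885)
= 193.52 * 0.9305 * 92 / 885
= 18.7192 g

18.7192 g


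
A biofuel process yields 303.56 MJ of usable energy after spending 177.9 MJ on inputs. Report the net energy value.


NEV = E_out - E_in
= 303.56 - 177.9
= 125.6600 MJ

125.6600 MJ


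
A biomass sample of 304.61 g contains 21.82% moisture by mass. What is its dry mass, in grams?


Wd = Ww * (1 - MC/100)
= 304.61 * (1 - 21.82/100)
= 238.1441 g

238.1441 g


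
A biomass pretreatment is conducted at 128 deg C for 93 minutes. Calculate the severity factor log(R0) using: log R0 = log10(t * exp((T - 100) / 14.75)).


logR0 = log10(t * exp((T - 100) / 14.75))
= log10(93 * exp((128 - 100) / 14.75))
= 2.7929

2.7929


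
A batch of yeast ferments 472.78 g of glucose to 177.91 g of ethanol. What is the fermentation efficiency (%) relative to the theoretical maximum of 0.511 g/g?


Fermentation efficiency = (actual / (0.511 * glucose)) * 100
= (177.91 / (0.511 * 472.78)) * 100
= 73.6411%

73.6411%


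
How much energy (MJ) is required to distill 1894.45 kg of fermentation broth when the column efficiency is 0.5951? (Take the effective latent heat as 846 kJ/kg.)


E = m * 846 / (eta * 1000)
= 1894.45 * 846 / (0.5951 * 1000)
= 2693.1687 MJ

2693.1687 MJ


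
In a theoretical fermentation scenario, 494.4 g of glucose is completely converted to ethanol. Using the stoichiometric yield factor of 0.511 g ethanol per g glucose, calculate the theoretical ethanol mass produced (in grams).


Theoretical ethanol yield: m_EtOH = 0.511 * m_glucose
m_EtOH = 0.511 * 494.4 = 252.6384 g

252.6384 g


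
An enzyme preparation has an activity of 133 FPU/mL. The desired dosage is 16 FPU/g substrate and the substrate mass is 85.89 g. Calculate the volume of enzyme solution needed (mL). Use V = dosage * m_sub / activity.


V = dosage * m_sub / activity
V = 16 * 85.89 / 133
V = 10.3326 mL

10.3326 mL


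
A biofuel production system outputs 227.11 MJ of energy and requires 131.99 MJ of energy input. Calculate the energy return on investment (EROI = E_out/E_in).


EROI = E_out / E_in
= 227.11 / 131.99
= 1.7207

1.7207


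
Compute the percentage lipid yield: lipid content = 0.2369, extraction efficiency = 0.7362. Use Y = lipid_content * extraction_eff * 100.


Y = lipid_content * extraction_eff * 100
= 0.2369 * 0.7362 * 100
= 17.4406%

17.4406%


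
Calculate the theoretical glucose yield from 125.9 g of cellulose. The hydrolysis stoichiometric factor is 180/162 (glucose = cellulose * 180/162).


glucose = cellulose * 180/162
= 125.9 * 180/162
= 139.8889 g

139.8889 g


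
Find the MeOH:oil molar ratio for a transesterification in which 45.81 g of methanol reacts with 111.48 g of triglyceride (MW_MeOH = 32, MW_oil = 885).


Molar ratio = n_MeOH / n_oil = (MeOH/32) / (oil/885) = (MeOH * 885) / (32 * oil)
= (45.81 * 885) / (32 * 111.48)
= 11.3647

11.3647


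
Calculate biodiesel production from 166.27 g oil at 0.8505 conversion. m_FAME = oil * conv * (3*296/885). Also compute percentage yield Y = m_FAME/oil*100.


m_FAME = oil * conv * (3 * 296 / 885) = oil * conv * (888/885)
= 166.27 * 0.8505 * 888 / 885
= 141.8920 g
Y = m_FAME / oil * 100 = conv * (888/885) * 100
= 0.8505 * 888 / 885 * 100
= 85.34%

141.8920 g FAME; Y = 85.34%


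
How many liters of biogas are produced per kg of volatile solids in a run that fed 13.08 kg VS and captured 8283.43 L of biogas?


Y = V / VS
= 8283.43 / 13.08
= 633.2898 L/kg VS

633.2898 L/kg VS


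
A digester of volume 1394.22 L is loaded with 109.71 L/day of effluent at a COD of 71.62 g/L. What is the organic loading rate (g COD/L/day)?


OLR = Q * S / V
= 109.71 * 71.62 / 1394.22
= 5.6357 g/L/day

5.6357 g/L/day


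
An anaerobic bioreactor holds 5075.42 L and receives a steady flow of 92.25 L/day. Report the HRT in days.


HRT = V / Q
= 5075.42 / 92.25
= 55.0181 days

55.0181 days


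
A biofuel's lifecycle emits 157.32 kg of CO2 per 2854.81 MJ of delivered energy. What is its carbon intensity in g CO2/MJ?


CI = CO2 * 1000 / E
= 157.32 * 1000 / 2854.81
= 55.1070 g CO2/MJ

55.1070 g CO2/MJ


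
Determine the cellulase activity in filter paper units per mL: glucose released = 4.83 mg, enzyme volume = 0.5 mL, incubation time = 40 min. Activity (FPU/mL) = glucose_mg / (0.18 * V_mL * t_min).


Activity = glucose_mg / (0.18 mg/umol * V_mL * t_min)
= 4.83 / (0.18 * 0.5 * 40)
= 1.3417 FPU/mL

1.3417 FPU/mL


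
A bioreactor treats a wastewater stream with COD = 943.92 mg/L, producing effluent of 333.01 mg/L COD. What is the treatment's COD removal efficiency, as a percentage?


eta = (COD_in - COD_out) / COD_in * 100
= (943.92 - 333.01) / 943.92 * 100
= 64.7205%

64.7205%


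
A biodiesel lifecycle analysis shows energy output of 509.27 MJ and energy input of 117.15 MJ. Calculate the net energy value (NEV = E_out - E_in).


NEV = E_out - E_in
= 509.27 - 117.15
= 392.1200 MJ

392.1200 MJ


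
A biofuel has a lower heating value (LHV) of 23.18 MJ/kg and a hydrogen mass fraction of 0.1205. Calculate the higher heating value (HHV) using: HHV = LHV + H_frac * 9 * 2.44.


HHV = LHV + H_frac * 9 * 2.44
= 23.18 + 0.1205 * 9 * 2.44
= 25.8262 MJ/kg

25.8262 MJ/kg


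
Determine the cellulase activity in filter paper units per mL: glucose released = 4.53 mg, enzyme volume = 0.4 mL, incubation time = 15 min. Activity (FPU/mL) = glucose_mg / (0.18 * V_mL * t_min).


Activity = glucose_mg / (0.18 mg/umol * V_mL * t_min)
= 4.53 / (0.18 * 0.4 * 15)
= 4.1944 FPU/mL

4.1944 FPU/mL


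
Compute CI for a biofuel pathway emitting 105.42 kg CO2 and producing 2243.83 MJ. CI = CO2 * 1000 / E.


CI = CO2 * 1000 / E
= 105.42 * 1000 / 2243.83
= 46.9822 g CO2/MJ

46.9822 g CO2/MJ


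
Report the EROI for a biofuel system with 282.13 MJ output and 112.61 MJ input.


EROI = E_out / E_in
= 282.13 / 112.61
= 2.5054

2.5054


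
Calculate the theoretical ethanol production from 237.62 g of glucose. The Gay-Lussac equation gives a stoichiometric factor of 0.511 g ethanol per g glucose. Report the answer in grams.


Theoretical ethanol yield: m_EtOH = 0.511 * m_glucose
m_EtOH = 0.511 * 237.62 = 121.4238 g

121.4238 g


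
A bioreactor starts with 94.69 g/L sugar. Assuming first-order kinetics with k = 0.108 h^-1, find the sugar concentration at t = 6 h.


S = S0 * exp(-k * t)
S = 94.69 * exp(-0.108 * 6)
S = 49.5315 g/L

49.5315 g/L


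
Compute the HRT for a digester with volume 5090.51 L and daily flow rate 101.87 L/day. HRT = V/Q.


HRT = V / Q
= 5090.51 / 101.87
= 49.9706 days

49.9706 days


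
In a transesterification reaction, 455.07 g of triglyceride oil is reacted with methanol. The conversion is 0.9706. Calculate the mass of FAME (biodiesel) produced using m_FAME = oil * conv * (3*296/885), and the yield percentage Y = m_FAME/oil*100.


m_FAME = oil * conv * (3 * 296 / 885) = oil * conv * (888/885)
= 455.07 * 0.9706 * 888 / 885
= 443.1882 g
Y = m_FAME / oil * 100 = conv * (888/885) * 100
= 0.9706 * 888 / 885 * 100
= 97.39%

443.1882 g FAME; Y = 97.39%


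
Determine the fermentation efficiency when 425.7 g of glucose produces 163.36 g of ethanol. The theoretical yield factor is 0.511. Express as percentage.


Fermentation efficiency = (actual / (0.511 * glucose)) * 100
= (163.36 / (0.511 * 425.7)) * 100
= 75.0968%

75.0968%


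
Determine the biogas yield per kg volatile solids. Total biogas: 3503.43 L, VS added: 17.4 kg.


Y = V / VS
= 3503.43 / 17.4
= 201.3466 L/kg VS

201.3466 L/kg VS


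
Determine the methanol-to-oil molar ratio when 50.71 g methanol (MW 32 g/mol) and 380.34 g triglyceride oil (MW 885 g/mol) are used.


Molar ratio = n_MeOH / n_oil = (MeOH/32) / (oil/885) = (MeOH * 885) / (32 * oil)
= (50.71 * 885) / (32 * 380.34)
= 3.6874

3.6874


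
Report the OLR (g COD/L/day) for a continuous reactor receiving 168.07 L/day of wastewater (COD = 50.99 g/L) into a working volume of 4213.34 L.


OLR = Q * S / V
= 168.07 * 50.99 / 4213.34
= 2.0340 g/L/day

2.0340 g/L/day


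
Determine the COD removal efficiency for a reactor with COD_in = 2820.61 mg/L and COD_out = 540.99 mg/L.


eta = (COD_in - COD_out) / COD_in * 100
= (2820.61 - 540.99) / 2820.61 * 100
= 80.8201%

80.8201%


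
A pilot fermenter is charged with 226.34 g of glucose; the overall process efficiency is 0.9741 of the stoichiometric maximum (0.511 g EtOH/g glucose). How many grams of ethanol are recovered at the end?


Actual ethanol: m = 0.511 * 226.34 * 0.9741
m = 112.6642 g

112.6642 g


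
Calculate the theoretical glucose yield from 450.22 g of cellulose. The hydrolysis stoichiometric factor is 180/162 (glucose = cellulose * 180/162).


glucose = cellulose * 180/162
= 450.22 * 180/162
= 500.2444 g

500.2444 g


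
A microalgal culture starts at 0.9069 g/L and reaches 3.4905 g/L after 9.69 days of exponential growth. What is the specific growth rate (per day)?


mu = ln(X2/X1) / dt
= ln(3.4905/0.9069) / 9.69
= 0.1391 per day

0.1391 per day


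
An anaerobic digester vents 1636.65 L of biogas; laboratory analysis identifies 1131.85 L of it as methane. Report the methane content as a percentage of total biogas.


CH4% = V_CH4 / V_total * 100
= 1131.85 / 1636.65 * 100
= 69.1565%

69.1565%


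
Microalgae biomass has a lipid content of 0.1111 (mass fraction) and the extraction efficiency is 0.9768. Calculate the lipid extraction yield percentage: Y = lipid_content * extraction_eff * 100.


Y = lipid_content * extraction_eff * 100
= 0.1111 * 0.9768 * 100
= 10.8522%

10.8522%


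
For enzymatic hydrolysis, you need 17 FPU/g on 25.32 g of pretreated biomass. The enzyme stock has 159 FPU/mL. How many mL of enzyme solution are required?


V = dosage * m_sub / activity
V = 17 * 25.32 / 159
V = 2.7072 mL

2.7072 mL


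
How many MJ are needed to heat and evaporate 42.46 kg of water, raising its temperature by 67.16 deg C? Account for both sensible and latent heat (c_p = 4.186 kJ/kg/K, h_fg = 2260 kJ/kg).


E = m_water * (4.186 * dT + 2260) / 1000
= 42.46 * (4.186 * 67.16 + 2260) / 1000
= 107.8965 MJ

107.8965 MJ


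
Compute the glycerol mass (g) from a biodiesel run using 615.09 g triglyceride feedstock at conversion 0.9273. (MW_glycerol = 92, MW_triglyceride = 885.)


glycerol = oil * conv * (92/885)
= 615.09 * 0.9273 * 92 / 885
= 59.2930 g

59.2930 g


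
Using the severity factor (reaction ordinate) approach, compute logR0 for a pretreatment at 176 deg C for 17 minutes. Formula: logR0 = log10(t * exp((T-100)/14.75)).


logR0 = log10(t * exp((T - 100) / 14.75))
= log10(17 * exp((176 - 100) / 14.75))
= 3.4682

3.4682


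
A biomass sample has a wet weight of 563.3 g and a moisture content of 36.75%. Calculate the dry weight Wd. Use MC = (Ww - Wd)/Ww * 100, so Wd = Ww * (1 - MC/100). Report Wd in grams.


Wd = Ww * (1 - MC/100)
= 563.3 * (1 - 36.75/100)
= 356.2873 g

356.2873 g


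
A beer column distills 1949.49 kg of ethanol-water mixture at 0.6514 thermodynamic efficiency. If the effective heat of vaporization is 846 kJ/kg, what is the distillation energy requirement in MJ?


E = m * 846 / (eta * 1000)
= 1949.49 * 846 / (0.6514 * 1000)
= 2531.8829 MJ

2531.8829 MJ


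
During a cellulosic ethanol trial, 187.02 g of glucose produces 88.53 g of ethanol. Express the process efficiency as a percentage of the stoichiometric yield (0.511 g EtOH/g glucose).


Fermentation efficiency = (actual / (0.511 * glucose)) * 100
= (88.53 / (0.511 * 187.02)) * 100
= 92.6364%

92.6364%


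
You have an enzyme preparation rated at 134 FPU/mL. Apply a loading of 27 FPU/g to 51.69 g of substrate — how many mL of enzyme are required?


V = dosage * m_sub / activity
V = 27 * 51.69 / 134
V = 10.4151 mL

10.4151 mL


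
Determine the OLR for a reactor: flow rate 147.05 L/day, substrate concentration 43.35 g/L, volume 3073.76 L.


OLR = Q * S / V
= 147.05 * 43.35 / 3073.76
= 2.0739 g/L/day

2.0739 g/L/day


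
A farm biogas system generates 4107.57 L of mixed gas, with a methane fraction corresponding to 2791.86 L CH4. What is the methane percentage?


CH4% = V_CH4 / V_total * 100
= 2791.86 / 4107.57 * 100
= 67.9687%

67.9687%


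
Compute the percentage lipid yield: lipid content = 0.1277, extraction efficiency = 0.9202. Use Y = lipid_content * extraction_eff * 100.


Y = lipid_content * extraction_eff * 100
= 0.1277 * 0.9202 * 100
= 11.7510%

11.7510%


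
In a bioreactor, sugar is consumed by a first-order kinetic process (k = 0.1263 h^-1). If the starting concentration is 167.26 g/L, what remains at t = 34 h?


S = S0 * exp(-k * t)
S = 167.26 * exp(-0.1263 * 34)
S = 2.2827 g/L

2.2827 g/L


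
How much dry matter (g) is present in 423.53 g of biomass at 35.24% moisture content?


Wd = Ww * (1 - MC/100)
= 423.53 * (1 - 35.24/100)
= 274.2780 g

274.2780 g


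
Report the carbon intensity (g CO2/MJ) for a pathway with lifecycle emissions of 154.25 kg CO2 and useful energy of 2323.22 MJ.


CI = CO2 * 1000 / E
= 154.25 * 1000 / 2323.22
= 66.3949 g CO2/MJ

66.3949 g CO2/MJ


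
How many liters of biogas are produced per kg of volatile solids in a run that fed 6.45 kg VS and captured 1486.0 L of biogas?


Y = V / VS
= 1486.0 / 6.45
= 230.3876 L/kg VS

230.3876 L/kg VS


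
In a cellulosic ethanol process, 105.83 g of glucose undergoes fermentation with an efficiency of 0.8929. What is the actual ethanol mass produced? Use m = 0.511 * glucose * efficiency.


Actual ethanol: m = 0.511 * 105.83 * 0.8929
m = 48.2873 g

48.2873 g


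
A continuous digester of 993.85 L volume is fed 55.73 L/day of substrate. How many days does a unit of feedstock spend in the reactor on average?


HRT = V / Q
= 993.85 / 55.73
= 17.8333 days

17.8333 days


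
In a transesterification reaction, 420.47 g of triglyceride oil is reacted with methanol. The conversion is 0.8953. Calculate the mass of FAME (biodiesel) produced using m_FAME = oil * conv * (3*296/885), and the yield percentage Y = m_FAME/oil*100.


m_FAME = oil * conv * (3 * 296 / 885) = oil * conv * (888/885)
= 420.47 * 0.8953 * 888 / 885
= 377.7229 g
Y = m_FAME / oil * 100 = conv * (888/885) * 100
= 0.8953 * 888 / 885 * 100
= 89.83%

377.7229 g FAME; Y = 89.83%


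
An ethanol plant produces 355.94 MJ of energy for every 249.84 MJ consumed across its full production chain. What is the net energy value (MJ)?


NEV = E_out - E_in
= 355.94 - 249.84
= 106.1000 MJ

106.1000 MJ


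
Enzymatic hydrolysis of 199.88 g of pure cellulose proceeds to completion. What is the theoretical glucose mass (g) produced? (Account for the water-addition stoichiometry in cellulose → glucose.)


glucose = cellulose * 180/162
= 199.88 * 180/162
= 222.0889 g

222.0889 g


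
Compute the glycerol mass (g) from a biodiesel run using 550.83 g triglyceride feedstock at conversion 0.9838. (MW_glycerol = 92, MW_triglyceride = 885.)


glycerol = oil * conv * (92/885)
= 550.83 * 0.9838 * 92 / 885
= 56.3338 g

56.3338 g


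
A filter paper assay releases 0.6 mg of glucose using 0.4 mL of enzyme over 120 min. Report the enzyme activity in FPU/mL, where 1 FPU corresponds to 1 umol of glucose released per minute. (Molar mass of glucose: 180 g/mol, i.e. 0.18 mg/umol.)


Activity = glucose_mg / (0.18 mg/umol * V_mL * t_min)
= 0.6 / (0.18 * 0.4 * 120)
= 0.0694 FPU/mL

0.0694 FPU/mL


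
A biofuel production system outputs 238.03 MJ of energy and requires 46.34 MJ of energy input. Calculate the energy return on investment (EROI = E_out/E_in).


EROI = E_out / E_in
= 238.03 / 46.34
= 5.1366

5.1366


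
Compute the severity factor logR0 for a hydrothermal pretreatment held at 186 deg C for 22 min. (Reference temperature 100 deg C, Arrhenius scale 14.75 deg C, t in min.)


logR0 = log10(t * exp((T - 100) / 14.75))
= log10(22 * exp((186 - 100) / 14.75))
= 3.8746

3.8746


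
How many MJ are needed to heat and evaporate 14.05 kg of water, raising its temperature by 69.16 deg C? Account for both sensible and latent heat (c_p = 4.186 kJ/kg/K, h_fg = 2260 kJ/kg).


E = m_water * (4.186 * dT + 2260) / 1000
= 14.05 * (4.186 * 69.16 + 2260) / 1000
= 35.8205 MJ

35.8205 MJ


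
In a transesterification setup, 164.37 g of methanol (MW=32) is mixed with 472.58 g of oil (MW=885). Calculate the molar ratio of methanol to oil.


Molar ratio = n_MeOH / n_oil = (MeOH/32) / (oil/885) = (MeOH * 885) / (32 * oil)
= (164.37 * 885) / (32 * 472.58)
= 9.6192

9.6192


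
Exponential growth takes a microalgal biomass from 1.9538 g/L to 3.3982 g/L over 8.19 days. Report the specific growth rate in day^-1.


mu = ln(X2/X1) / dt
= ln(3.3982/1.9538) / 8.19
= 0.0676 per day

0.0676 per day


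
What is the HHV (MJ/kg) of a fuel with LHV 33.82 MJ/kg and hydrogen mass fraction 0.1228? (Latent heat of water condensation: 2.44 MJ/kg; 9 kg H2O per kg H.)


HHV = LHV + H_frac * 9 * 2.44
= 33.82 + 0.1228 * 9 * 2.44
= 36.5167 MJ/kg

36.5167 MJ/kg


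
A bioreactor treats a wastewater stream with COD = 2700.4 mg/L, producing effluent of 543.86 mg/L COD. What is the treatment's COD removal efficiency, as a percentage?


eta = (COD_in - COD_out) / COD_in * 100
= (2700.4 - 543.86) / 2700.4 * 100
= 79.8600%

79.8600%


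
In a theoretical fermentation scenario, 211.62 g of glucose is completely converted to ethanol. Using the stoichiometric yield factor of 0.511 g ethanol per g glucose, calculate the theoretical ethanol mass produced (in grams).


Theoretical ethanol yield: m_EtOH = 0.511 * m_glucose
m_EtOH = 0.511 * 211.62 = 108.1378 g

108.1378 g


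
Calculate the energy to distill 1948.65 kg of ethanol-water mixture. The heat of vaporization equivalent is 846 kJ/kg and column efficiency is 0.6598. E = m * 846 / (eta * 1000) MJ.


E = m * 846 / (eta * 1000)
= 1948.65 * 846 / (0.6598 * 1000)
= 2498.5721 MJ

2498.5721 MJ


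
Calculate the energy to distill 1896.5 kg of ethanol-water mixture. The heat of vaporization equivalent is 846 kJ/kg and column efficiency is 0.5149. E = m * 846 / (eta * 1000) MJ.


E = m * 846 / (eta * 1000)
= 1896.5 * 846 / (0.5149 * 1000)
= 3116.0206 MJ

3116.0206 MJ


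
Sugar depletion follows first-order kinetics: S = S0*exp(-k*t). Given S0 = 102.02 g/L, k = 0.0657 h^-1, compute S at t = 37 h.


S = S0 * exp(-k * t)
S = 102.02 * exp(-0.0657 * 37)
S = 8.9734 g/L

8.9734 g/L


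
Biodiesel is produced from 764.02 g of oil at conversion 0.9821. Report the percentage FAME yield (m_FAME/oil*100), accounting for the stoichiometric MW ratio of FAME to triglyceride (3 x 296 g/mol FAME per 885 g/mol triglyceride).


m_FAME = oil * conv * (3 * 296 / 885) = oil * conv * (888/885)
= 764.02 * 0.9821 * 888 / 885
= 752.8876 g
Y = m_FAME / oil * 100 = conv * (888/885) * 100
= 0.9821 * 888 / 885 * 100
= 98.54%

98.54%


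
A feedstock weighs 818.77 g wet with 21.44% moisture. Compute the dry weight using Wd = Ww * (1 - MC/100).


Wd = Ww * (1 - MC/100)
= 818.77 * (1 - 21.44/100)
= 643.2257 g

643.2257 g


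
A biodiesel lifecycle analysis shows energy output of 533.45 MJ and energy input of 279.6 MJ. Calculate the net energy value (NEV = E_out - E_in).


NEV = E_out - E_in
= 533.45 - 279.6
= 253.8500 MJ

253.8500 MJ


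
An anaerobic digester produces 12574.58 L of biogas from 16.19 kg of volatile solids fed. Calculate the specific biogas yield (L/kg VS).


Y = V / VS
= 12574.58 / 16.19
= 776.6881 L/kg VS

776.6881 L/kg VS


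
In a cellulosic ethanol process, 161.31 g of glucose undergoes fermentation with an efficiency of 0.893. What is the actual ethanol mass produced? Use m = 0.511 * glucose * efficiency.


Actual ethanol: m = 0.511 * 161.31 * 0.893
m = 73.6095 g

73.6095 g


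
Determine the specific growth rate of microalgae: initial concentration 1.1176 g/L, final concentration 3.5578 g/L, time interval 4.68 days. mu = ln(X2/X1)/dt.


mu = ln(X2/X1) / dt
= ln(3.5578/1.1176) / 4.68
= 0.2474 per day

0.2474 per day


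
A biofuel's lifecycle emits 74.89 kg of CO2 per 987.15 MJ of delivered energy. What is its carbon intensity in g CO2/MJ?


CI = CO2 * 1000 / E
= 74.89 * 1000 / 987.15
= 75.8649 g CO2/MJ

75.8649 g CO2/MJ


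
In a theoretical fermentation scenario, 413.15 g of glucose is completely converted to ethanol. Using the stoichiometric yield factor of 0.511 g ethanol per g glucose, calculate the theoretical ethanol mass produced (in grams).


Theoretical ethanol yield: m_EtOH = 0.511 * m_glucose
m_EtOH = 0.511 * 413.15 = 211.1196 g

211.1196 g


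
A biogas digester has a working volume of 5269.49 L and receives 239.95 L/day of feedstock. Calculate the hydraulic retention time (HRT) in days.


HRT = V / Q
= 5269.49 / 239.95
= 21.9608 days

21.9608 days


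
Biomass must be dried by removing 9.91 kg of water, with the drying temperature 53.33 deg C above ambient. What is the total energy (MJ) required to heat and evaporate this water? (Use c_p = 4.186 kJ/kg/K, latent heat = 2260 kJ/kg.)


E = m_water * (4.186 * dT + 2260) / 1000
= 9.91 * (4.186 * 53.33 + 2260) / 1000
= 24.6089 MJ

24.6089 MJ


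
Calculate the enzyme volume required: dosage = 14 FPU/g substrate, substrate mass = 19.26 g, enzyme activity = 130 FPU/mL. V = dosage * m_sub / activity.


V = dosage * m_sub / activity
V = 14 * 19.26 / 130
V = 2.0742 mL

2.0742 mL


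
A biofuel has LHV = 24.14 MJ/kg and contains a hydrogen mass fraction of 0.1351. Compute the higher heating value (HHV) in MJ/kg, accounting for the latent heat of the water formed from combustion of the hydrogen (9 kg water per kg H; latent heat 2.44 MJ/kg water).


HHV = LHV + H_frac * 9 * 2.44
= 24.14 + 0.1351 * 9 * 2.44
= 27.1068 MJ/kg

27.1068 MJ/kg


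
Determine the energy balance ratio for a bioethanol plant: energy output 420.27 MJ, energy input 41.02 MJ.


EROI = E_out / E_in
= 420.27 / 41.02
= 10.2455

10.2455


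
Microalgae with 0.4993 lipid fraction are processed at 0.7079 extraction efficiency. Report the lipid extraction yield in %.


Y = lipid_content * extraction_eff * 100
= 0.4993 * 0.7079 * 100
= 35.3454%

35.3454%


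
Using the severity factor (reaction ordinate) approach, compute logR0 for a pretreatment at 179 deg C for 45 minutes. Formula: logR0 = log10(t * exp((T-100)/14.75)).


logR0 = log10(t * exp((T - 100) / 14.75))
= log10(45 * exp((179 - 100) / 14.75))
= 3.9793

3.9793


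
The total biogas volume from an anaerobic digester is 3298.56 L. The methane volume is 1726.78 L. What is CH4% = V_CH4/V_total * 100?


CH4% = V_CH4 / V_total * 100
= 1726.78 / 3298.56 * 100
= 52.3495%

52.3495%


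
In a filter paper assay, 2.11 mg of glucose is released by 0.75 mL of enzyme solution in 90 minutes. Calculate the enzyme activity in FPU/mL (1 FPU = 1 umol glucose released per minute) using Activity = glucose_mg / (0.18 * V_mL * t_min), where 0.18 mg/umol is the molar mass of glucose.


Activity = glucose_mg / (0.18 mg/umol * V_mL * t_min)
= 2.11 / (0.18 * 0.75 * 90)
= 0.1737 FPU/mL

0.1737 FPU/mL


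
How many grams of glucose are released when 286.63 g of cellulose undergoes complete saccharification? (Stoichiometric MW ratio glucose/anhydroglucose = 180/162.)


glucose = cellulose * 180/162
= 286.63 * 180/162
= 318.4778 g

318.4778 g


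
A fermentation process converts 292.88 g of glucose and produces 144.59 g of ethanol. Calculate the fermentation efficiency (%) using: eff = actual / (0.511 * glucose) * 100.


Fermentation efficiency = (actual / (0.511 * glucose)) * 100
= (144.59 / (0.511 * 292.88)) * 100
= 96.6112%

96.6112%


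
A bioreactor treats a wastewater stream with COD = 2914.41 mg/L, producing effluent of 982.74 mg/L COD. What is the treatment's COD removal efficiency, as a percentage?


eta = (COD_in - COD_out) / COD_in * 100
= (2914.41 - 982.74) / 2914.41 * 100
= 66.2800%

66.2800%


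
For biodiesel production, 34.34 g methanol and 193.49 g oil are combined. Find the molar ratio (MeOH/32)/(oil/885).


Molar ratio = n_MeOH / n_oil = (MeOH/32) / (oil/885) = (MeOH * 885) / (32 * oil)
= (34.34 * 885) / (32 * 193.49)
= 4.9083

4.9083


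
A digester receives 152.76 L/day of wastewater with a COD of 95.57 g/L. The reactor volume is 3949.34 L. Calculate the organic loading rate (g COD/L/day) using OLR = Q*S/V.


OLR = Q * S / V
= 152.76 * 95.57 / 3949.34
= 3.6966 g/L/day

3.6966 g/L/day


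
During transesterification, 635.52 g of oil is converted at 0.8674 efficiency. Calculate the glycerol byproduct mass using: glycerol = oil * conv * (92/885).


glycerol = oil * conv * (92/885)
= 635.52 * 0.8674 * 92 / 885
= 57.3051 g

57.3051 g


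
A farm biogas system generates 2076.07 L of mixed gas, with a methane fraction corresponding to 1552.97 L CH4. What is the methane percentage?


CH4% = V_CH4 / V_total * 100
= 1552.97 / 2076.07 * 100
= 74.8034%

74.8034%


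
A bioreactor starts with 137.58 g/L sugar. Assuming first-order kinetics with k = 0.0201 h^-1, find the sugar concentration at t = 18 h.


S = S0 * exp(-k * t)
S = 137.58 * exp(-0.0201 * 18)
S = 95.8137 g/L

95.8137 g/L


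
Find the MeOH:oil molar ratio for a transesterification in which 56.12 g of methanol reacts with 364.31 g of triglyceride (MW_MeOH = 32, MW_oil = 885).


Molar ratio = n_MeOH / n_oil = (MeOH/32) / (oil/885) = (MeOH * 885) / (32 * oil)
= (56.12 * 885) / (32 * 364.31)
= 4.2603

4.2603


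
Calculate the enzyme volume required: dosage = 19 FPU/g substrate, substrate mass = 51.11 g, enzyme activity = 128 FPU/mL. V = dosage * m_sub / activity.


V = dosage * m_sub / activity
V = 19 * 51.11 / 128
V = 7.5866 mL

7.5866 mL
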